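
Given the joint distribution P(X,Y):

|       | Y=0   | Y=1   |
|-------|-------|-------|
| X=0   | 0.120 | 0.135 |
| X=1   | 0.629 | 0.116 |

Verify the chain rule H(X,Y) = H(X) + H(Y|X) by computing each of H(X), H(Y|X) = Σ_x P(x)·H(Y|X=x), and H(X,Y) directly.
H(X) = 0.8191 bits, H(Y|X) = 0.7192 bits, H(X,Y) = 1.5383 bits

Marginal of X (row sums):
  P(X=0) = 0.120 + 0.135 = 0.255
  P(X=1) = 0.629 + 0.116 = 0.745
H(X) = -[0.255·log₂(0.255) + 0.745·log₂(0.745)]
  = 0.5027 + 0.3164 = 0.8191 bits

H(Y|X) = Σ_x P(x)·H(Y|X=x):
  X=0: P(X=0) = 0.255, P(Y|X=0) = (8/17, 9/17) → H(Y|X=0) = 0.9975
  X=1: P(X=1) = 0.745, P(Y|X=1) = (629/745, 116/745) → H(Y|X=1) = 0.6239
H(Y|X) = 0.255·0.9975 + 0.745·0.6239 = 0.7192 bits

H(X,Y) = -Σ_{x,y} P(x,y) log₂ P(x,y). Per-cell terms -P(x,y)·log₂P(x,y):
  X=0: 0.3671, 0.3900
  X=1: 0.4207, 0.3605
Sum of the 4 terms: H(X,Y) = 1.5383 bits

Chain rule check:
  H(X) + H(Y|X) = 0.8191 + 0.7192 = 1.5383 bits
  H(X,Y) = 1.5383 bits
✓ Chain rule verified.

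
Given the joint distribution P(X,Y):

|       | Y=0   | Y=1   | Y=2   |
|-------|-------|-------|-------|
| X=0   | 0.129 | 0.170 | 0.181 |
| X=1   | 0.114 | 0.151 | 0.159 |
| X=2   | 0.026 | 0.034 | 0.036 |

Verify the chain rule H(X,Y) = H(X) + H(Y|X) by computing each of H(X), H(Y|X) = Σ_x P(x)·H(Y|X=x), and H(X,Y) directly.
H(X) = 1.3577 bits, H(Y|X) = 1.5706 bits, H(X,Y) = 2.9283 bits

Marginal of X (row sums):
  P(X=0) = 0.129 + 0.170 + 0.181 = 0.480
  P(X=1) = 0.114 + 0.151 + 0.159 = 0.424
  P(X=2) = 0.026 + 0.034 + 0.036 = 0.096
H(X) = -[0.480·log₂(0.480) + 0.424·log₂(0.424) + 0.096·log₂(0.096)]
  = 0.50827 + 0.52485 + 0.32456 = 1.3577 bits

H(Y|X) = Σ_x P(x)·H(Y|X=x):
  X=0: P(X=0) = 0.480, P(Y|X=0) = (43/160, 17/48, 181/480) → H(Y|X=0) = 1.57040
  X=1: P(X=1) = 0.424, P(Y|X=1) = (57/212, 151/424, 3/8) → H(Y|X=1) = 1.57062
  X=2: P(X=2) = 0.096, P(Y|X=2) = (13/48, 17/48, 3/8) → H(Y|X=2) = 1.57140
H(Y|X) = 0.480·1.57040 + 0.424·1.57062 + 0.096·1.57140 = 1.5706 bits

H(X,Y) = -Σ_{x,y} P(x,y) log₂ P(x,y). Per-cell terms -P(x,y)·log₂P(x,y):
  X=0: 0.38114, 0.43459, 0.44633
  X=1: 0.35715, 0.41183, 0.42181
  X=2: 0.13690, 0.16586, 0.17265
Sum of the 9 terms: H(X,Y) = 2.9283 bits

Chain rule check:
  H(X) + H(Y|X) = 1.3577 + 1.5706 = 2.9283 bits
  H(X,Y) = 2.9283 bits
✓ Chain rule verified.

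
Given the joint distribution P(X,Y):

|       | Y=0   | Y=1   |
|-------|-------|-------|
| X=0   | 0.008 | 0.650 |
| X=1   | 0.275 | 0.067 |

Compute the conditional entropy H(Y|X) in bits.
0.3064 bits

H(Y|X) = H(X,Y) - H(X)

H(X,Y) = -Σ_{x,y} P(x,y) log₂ P(x,y). Per-cell terms -P(x,y)·log₂P(x,y):
  X=0: 0.055726, 0.403967
  X=1: 0.512187, 0.261280
Sum of the 4 terms: H(X,Y) = 1.23316 bits

Marginal of X (row sums):
  P(X=0) = 0.008 + 0.650 = 0.658
  P(X=1) = 0.275 + 0.067 = 0.342
H(X) = -[0.658·log₂(0.658) + 0.342·log₂(0.342)]
  = 0.397327 + 0.529393 = 0.92672 bits

H(Y|X) = H(X,Y) - H(X) = 1.23316 - 0.92672 = 0.3064 bits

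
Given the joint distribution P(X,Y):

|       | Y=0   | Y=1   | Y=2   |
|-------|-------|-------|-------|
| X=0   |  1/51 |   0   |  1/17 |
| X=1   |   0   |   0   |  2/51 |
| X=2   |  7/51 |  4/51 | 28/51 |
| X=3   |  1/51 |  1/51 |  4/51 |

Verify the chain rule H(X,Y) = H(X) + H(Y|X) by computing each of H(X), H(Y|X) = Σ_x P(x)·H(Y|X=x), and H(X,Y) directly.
H(X) = 1.1305 bits, H(Y|X) = 1.0711 bits, H(X,Y) = 2.2016 bits

Marginal of X (row sums):
  P(X=0) = 1/51 + 0 + 1/17 = 4/51
  P(X=1) = 0 + 0 + 2/51 = 2/51
  P(X=2) = 7/51 + 4/51 + 28/51 = 13/17
  P(X=3) = 1/51 + 1/51 + 4/51 = 2/17
H(X) = -[(4/51)·log₂(4/51) + (2/51)·log₂(2/51) + (13/17)·log₂(13/17) + (2/17)·log₂(2/17)]
  = 0.288033 + 0.183232 + 0.295959 + 0.363231 = 1.1305 bits

H(Y|X) = Σ_x P(x)·H(Y|X=x):
  X=0: P(X=0) = 4/51, P(Y|X=0) = (1/4, 0, 3/4) → H(Y|X=0) = 0.811278
  X=1: P(X=1) = 2/51, P(Y|X=1) = (0, 0, 1) → H(Y|X=1) = 0.000000
  X=2: P(X=2) = 13/17, P(Y|X=2) = (7/39, 4/39, 28/39) → H(Y|X=2) = 1.124955
  X=3: P(X=3) = 2/17, P(Y|X=3) = (1/6, 1/6, 2/3) → H(Y|X=3) = 1.251629
H(Y|X) = (4/51)·0.811278 + (2/51)·0.000000 + (13/17)·1.124955 + (2/17)·1.251629 = 1.0711 bits

H(X,Y) = -Σ_{x,y} P(x,y) log₂ P(x,y). Per-cell terms -P(x,y)·log₂P(x,y):
  X=0: 0.111224, 0.000000, 0.240439
  X=1: 0.000000, 0.000000, 0.183232
  X=2: 0.393245, 0.288033, 0.474941
  X=3: 0.111224, 0.111224, 0.288033
  (cells with P = 0 contribute 0)
Sum of the 12 terms: H(X,Y) = 2.2016 bits

Chain rule check:
  H(X) + H(Y|X) = 1.1305 + 1.0711 = 2.2016 bits
  H(X,Y) = 2.2016 bits
✓ Chain rule verified.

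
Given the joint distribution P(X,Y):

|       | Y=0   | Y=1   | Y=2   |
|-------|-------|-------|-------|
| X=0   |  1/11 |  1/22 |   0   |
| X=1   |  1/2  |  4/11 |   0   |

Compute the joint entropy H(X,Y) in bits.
1.5479 bits

H(X,Y) = -Σ_{x,y} P(x,y) log₂ P(x,y). Per-cell terms -P(x,y)·log₂P(x,y):
  X=0: 0.3145, 0.2027, 0.0000
  X=1: 0.5000, 0.5307, 0.0000
  (cells with P = 0 contribute 0)
Sum of the 6 terms: H(X,Y) = 1.5479 bits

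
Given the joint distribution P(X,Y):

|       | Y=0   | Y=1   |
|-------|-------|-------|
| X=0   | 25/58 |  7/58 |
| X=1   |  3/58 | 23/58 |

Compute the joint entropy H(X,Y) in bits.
1.6417 bits

H(X,Y) = -Σ_{x,y} P(x,y) log₂ P(x,y). Per-cell terms -P(x,y)·log₂P(x,y):
  X=0: 0.5233, 0.3682
  X=1: 0.2210, 0.5292
Sum of the 4 terms: H(X,Y) = 1.6417 bits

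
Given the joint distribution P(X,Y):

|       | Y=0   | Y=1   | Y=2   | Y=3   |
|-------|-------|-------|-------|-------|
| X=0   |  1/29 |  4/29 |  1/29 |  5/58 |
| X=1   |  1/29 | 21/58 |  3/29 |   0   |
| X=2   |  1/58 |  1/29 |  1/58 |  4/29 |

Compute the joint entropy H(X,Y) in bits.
2.8346 bits

H(X,Y) = -Σ_{x,y} P(x,y) log₂ P(x,y). Per-cell terms -P(x,y)·log₂P(x,y):
  X=0: 0.16752, 0.39420, 0.16752, 0.30483
  X=1: 0.16752, 0.53067, 0.33859, 0.00000
  X=2: 0.10100, 0.16752, 0.10100, 0.39420
  (cells with P = 0 contribute 0)
Sum of the 12 terms: H(X,Y) = 2.8346 bits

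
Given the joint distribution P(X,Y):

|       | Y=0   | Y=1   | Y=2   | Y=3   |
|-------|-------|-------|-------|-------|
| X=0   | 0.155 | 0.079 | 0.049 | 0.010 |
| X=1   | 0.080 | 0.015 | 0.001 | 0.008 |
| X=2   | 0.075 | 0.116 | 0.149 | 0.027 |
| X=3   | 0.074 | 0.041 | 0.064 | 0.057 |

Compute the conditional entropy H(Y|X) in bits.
1.7001 bits

H(Y|X) = H(X,Y) - H(X)

H(X,Y) = -Σ_{x,y} P(x,y) log₂ P(x,y). Per-cell terms -P(x,y)·log₂P(x,y):
  X=0: 0.416897, 0.289298, 0.213203, 0.066439
  X=1: 0.291508, 0.090883, 0.009966, 0.055726
  X=2: 0.280272, 0.360505, 0.409246, 0.140694
  X=3: 0.277968, 0.188938, 0.253810, 0.235575
Sum of the 16 terms: H(X,Y) = 3.58093 bits

Marginal of X (row sums):
  P(X=0) = 0.155 + 0.079 + 0.049 + 0.010 = 0.293
  P(X=1) = 0.080 + 0.015 + 0.001 + 0.008 = 0.104
  P(X=2) = 0.075 + 0.116 + 0.149 + 0.027 = 0.367
  P(X=3) = 0.074 + 0.041 + 0.064 + 0.057 = 0.236
H(X) = -[0.293·log₂(0.293) + 0.104·log₂(0.104) + 0.367·log₂(0.367) + 0.236·log₂(0.236)]
  = 0.518911 + 0.339596 + 0.530736 + 0.491621 = 1.88086 bits

H(Y|X) = H(X,Y) - H(X) = 3.58093 - 1.88086 = 1.7001 bits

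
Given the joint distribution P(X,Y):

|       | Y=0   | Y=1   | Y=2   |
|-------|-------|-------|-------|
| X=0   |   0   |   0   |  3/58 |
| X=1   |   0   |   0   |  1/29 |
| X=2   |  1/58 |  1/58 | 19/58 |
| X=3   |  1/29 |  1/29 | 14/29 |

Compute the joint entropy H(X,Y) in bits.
1.9602 bits

H(X,Y) = -Σ_{x,y} P(x,y) log₂ P(x,y). Per-cell terms -P(x,y)·log₂P(x,y):
  X=0: 0.00000, 0.00000, 0.22102
  X=1: 0.00000, 0.00000, 0.16752
  X=2: 0.10100, 0.10100, 0.52743
  X=3: 0.16752, 0.16752, 0.50720
  (cells with P = 0 contribute 0)
Sum of the 12 terms: H(X,Y) = 1.9602 bits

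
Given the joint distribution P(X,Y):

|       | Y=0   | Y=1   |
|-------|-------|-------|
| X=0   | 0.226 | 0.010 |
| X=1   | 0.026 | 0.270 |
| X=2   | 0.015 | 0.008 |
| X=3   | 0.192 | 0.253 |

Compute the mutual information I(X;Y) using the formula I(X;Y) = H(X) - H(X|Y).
0.3480 bits

I(X;Y) = H(X) - H(X|Y)

Marginal of X (row sums):
  P(X=0) = 0.226 + 0.010 = 0.236
  P(X=1) = 0.026 + 0.270 = 0.296
  P(X=2) = 0.015 + 0.008 = 0.023
  P(X=3) = 0.192 + 0.253 = 0.445
H(X) = -[0.236·log₂(0.236) + 0.296·log₂(0.296) + 0.023·log₂(0.023) + 0.445·log₂(0.445)]
  = 0.4916 + 0.5199 + 0.1252 + 0.5198 = 1.6565 bits

Marginal of Y (column sums):
  P(Y=0) = 0.226 + 0.026 + 0.015 + 0.192 = 0.459
  P(Y=1) = 0.010 + 0.270 + 0.008 + 0.253 = 0.541
H(X|Y) = Σ_y P(y)·H(X|Y=y):
  Y=0: P(Y=0) = 0.459, P(X|Y=0) = (226/459, 26/459, 5/153, 64/153) → H(X|Y=0) = 1.4252
  Y=1: P(Y=1) = 0.541, P(X|Y=1) = (10/541, 270/541, 8/541, 253/541) → H(X|Y=1) = 1.2095
H(X|Y) = 0.459·1.4252 + 0.541·1.2095 = 1.3085 bits

I(X;Y) = H(X) - H(X|Y) = 1.6565 - 1.3085 = 0.3480 bits

Cross-check via I(X;Y) = H(X) + H(Y) - H(X,Y): computing H(Y) from the column sums and H(X,Y) from the 8 cells in the same way gives H(Y) = 0.9951 bits and H(X,Y) = 2.3036 bits, so
I(X;Y) = 1.6565 + 0.9951 - 2.3036 = 0.3480 bits ✓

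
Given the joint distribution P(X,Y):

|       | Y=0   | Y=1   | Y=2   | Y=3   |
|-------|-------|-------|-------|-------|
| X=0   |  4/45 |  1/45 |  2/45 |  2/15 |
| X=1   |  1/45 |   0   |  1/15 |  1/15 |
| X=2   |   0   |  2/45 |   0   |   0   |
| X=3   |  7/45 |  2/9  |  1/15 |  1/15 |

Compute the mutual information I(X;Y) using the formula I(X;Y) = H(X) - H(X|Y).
0.3242 bits

I(X;Y) = H(X) - H(X|Y)

Marginal of X (row sums):
  P(X=0) = 4/45 + 1/45 + 2/45 + 2/15 = 13/45
  P(X=1) = 1/45 + 0 + 1/15 + 1/15 = 7/45
  P(X=2) = 0 + 2/45 + 0 + 0 = 2/45
  P(X=3) = 7/45 + 2/9 + 1/15 + 1/15 = 23/45
H(X) = -[(13/45)·log₂(13/45) + (7/45)·log₂(7/45) + (2/45)·log₂(2/45) + (23/45)·log₂(23/45)]
  = 0.51752 + 0.41759 + 0.19964 + 0.49490 = 1.62965 bits

Marginal of Y (column sums):
  P(Y=0) = 4/45 + 1/45 + 0 + 7/45 = 4/15
  P(Y=1) = 1/45 + 0 + 2/45 + 2/9 = 13/45
  P(Y=2) = 2/45 + 1/15 + 0 + 1/15 = 8/45
  P(Y=3) = 2/15 + 1/15 + 0 + 1/15 = 4/15
H(X|Y) = Σ_y P(y)·H(X|Y=y):
  Y=0: P(Y=0) = 4/15, P(X|Y=0) = (1/3, 1/12, 0, 7/12) → H(X|Y=0) = 1.28067
  Y=1: P(Y=1) = 13/45, P(X|Y=1) = (1/13, 0, 2/13, 10/13) → H(X|Y=1) = 0.99126
  Y=2: P(Y=2) = 8/45, P(X|Y=2) = (1/4, 3/8, 0, 3/8) → H(X|Y=2) = 1.56128
  Y=3: P(Y=3) = 4/15, P(X|Y=3) = (1/2, 1/4, 0, 1/4) → H(X|Y=3) = 1.50000
H(X|Y) = (4/15)·1.28067 + (13/45)·0.99126 + (8/45)·1.56128 + (4/15)·1.50000 = 1.30544 bits

I(X;Y) = H(X) - H(X|Y) = 1.62965 - 1.30544 = 0.3242 bits

Cross-check via I(X;Y) = H(X) + H(Y) - H(X,Y): computing H(Y) from the column sums and H(X,Y) from the 16 cells in the same way gives H(Y) = 1.97752 bits and H(X,Y) = 3.28296 bits, so
I(X;Y) = 1.62965 + 1.97752 - 3.28296 = 0.3242 bits ✓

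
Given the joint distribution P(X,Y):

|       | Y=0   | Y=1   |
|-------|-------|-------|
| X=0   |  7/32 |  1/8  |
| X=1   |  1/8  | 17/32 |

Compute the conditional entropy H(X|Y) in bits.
0.7861 bits

H(X|Y) = H(X,Y) - H(Y)

H(X,Y) = -Σ_{x,y} P(x,y) log₂ P(x,y). Per-cell terms -P(x,y)·log₂P(x,y):
  X=0: 0.47964, 0.37500
  X=1: 0.37500, 0.48479
Sum of the 4 terms: H(X,Y) = 1.71443 bits

Marginal of Y (column sums):
  P(Y=0) = 7/32 + 1/8 = 11/32
  P(Y=1) = 1/8 + 17/32 = 21/32
H(Y) = -[(11/32)·log₂(11/32) + (21/32)·log₂(21/32)]
  = 0.52957 + 0.39879 = 0.92836 bits

H(X|Y) = H(X,Y) - H(Y) = 1.71443 - 0.92836 = 0.7861 bits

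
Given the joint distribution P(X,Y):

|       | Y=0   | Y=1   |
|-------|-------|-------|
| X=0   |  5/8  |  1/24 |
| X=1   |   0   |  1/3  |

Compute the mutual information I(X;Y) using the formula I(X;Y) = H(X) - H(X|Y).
0.7296 bits

I(X;Y) = H(X) - H(X|Y)

Marginal of X (row sums):
  P(X=0) = 5/8 + 1/24 = 2/3
  P(X=1) = 0 + 1/3 = 1/3
H(X) = -[(2/3)·log₂(2/3) + (1/3)·log₂(1/3)]
  = 0.38998 + 0.52832 = 0.91830 bits

Marginal of Y (column sums):
  P(Y=0) = 5/8 + 0 = 5/8
  P(Y=1) = 1/24 + 1/3 = 3/8
H(X|Y) = Σ_y P(y)·H(X|Y=y):
  Y=0: P(Y=0) = 5/8, P(X|Y=0) = (1, 0) → H(X|Y=0) = 0.00000
  Y=1: P(Y=1) = 3/8, P(X|Y=1) = (1/9, 8/9) → H(X|Y=1) = 0.50326
H(X|Y) = (5/8)·0.00000 + (3/8)·0.50326 = 0.18872 bits

I(X;Y) = H(X) - H(X|Y) = 0.91830 - 0.18872 = 0.7296 bits

Cross-check via I(X;Y) = H(X) + H(Y) - H(X,Y): computing H(Y) from the column sums and H(X,Y) from the 4 cells in the same way gives H(Y) = 0.95443 bits and H(X,Y) = 1.14316 bits, so
I(X;Y) = 0.91830 + 0.95443 - 1.14316 = 0.7296 bits ✓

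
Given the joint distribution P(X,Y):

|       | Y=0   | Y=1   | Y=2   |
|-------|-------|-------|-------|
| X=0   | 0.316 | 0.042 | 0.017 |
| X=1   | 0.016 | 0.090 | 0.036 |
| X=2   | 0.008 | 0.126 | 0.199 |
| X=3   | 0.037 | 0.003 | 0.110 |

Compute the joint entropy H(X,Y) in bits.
2.8452 bits

H(X,Y) = -Σ_{x,y} P(x,y) log₂ P(x,y). Per-cell terms -P(x,y)·log₂P(x,y):
  X=0: 0.525193, 0.192086, 0.099931
  X=1: 0.095453, 0.312654, 0.172651
  X=2: 0.055726, 0.376552, 0.463503
  X=3: 0.175984, 0.025142, 0.350287
Sum of the 12 terms: H(X,Y) = 2.8452 bits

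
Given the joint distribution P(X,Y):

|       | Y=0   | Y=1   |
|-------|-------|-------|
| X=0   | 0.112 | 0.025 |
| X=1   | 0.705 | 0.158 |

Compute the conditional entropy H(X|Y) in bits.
0.5763 bits

H(X|Y) = H(X,Y) - H(Y)

H(X,Y) = -Σ_{x,y} P(x,y) log₂ P(x,y). Per-cell terms -P(x,y)·log₂P(x,y):
  X=0: 0.35374, 0.13305
  X=1: 0.35553, 0.42060
Sum of the 4 terms: H(X,Y) = 1.2629 bits

Marginal of Y (column sums):
  P(Y=0) = 0.112 + 0.705 = 0.817
  P(Y=1) = 0.025 + 0.158 = 0.183
H(Y) = -[0.817·log₂(0.817) + 0.183·log₂(0.183)]
  = 0.23823 + 0.44837 = 0.6866 bits

H(X|Y) = H(X,Y) - H(Y) = 1.2629 - 0.6866 = 0.5763 bits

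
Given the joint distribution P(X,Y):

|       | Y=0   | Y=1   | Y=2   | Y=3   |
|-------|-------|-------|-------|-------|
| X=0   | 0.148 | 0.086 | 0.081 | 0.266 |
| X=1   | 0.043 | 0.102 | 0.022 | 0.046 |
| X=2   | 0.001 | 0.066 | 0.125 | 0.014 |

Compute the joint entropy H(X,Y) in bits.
3.1008 bits

H(X,Y) = -Σ_{x,y} P(x,y) log₂ P(x,y). Per-cell terms -P(x,y)·log₂P(x,y):
  X=0: 0.40794, 0.30440, 0.29370, 0.50819
  X=1: 0.19520, 0.33592, 0.12114, 0.20434
  X=2: 0.00997, 0.25881, 0.37500, 0.08622
Sum of the 12 terms: H(X,Y) = 3.1008 bits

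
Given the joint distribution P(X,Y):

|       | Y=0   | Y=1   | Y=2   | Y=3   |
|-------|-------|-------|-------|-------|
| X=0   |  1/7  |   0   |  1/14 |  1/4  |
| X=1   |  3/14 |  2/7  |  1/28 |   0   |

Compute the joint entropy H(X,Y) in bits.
2.3373 bits

H(X,Y) = -Σ_{x,y} P(x,y) log₂ P(x,y). Per-cell terms -P(x,y)·log₂P(x,y):
  X=0: 0.40105, 0.00000, 0.27195, 0.50000
  X=1: 0.47623, 0.51639, 0.17169, 0.00000
  (cells with P = 0 contribute 0)
Sum of the 8 terms: H(X,Y) = 2.3373 bits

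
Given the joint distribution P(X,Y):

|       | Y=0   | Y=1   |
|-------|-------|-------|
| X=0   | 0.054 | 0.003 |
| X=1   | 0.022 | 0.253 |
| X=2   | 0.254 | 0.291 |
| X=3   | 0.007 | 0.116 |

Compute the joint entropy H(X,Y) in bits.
2.3064 bits

H(X,Y) = -Σ_{x,y} P(x,y) log₂ P(x,y). Per-cell terms -P(x,y)·log₂P(x,y):
  X=0: 0.22739, 0.02514
  X=1: 0.12114, 0.50165
  X=2: 0.50218, 0.51824
  X=3: 0.05011, 0.36051
Sum of the 8 terms: H(X,Y) = 2.3064 bits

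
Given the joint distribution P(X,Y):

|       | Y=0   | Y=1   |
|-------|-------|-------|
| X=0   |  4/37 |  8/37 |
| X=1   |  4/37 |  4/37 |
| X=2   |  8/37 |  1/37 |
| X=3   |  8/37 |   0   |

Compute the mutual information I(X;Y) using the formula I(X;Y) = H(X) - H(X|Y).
0.2988 bits

I(X;Y) = H(X) - H(X|Y)

Marginal of X (row sums):
  P(X=0) = 4/37 + 8/37 = 12/37
  P(X=1) = 4/37 + 4/37 = 8/37
  P(X=2) = 8/37 + 1/37 = 9/37
  P(X=3) = 8/37 + 0 = 8/37
H(X) = -[(12/37)·log₂(12/37) + (8/37)·log₂(8/37) + (9/37)·log₂(9/37) + (8/37)·log₂(8/37)]
  = 0.5269 + 0.4777 + 0.4961 + 0.4777 = 1.9784 bits

Marginal of Y (column sums):
  P(Y=0) = 4/37 + 4/37 + 8/37 + 8/37 = 24/37
  P(Y=1) = 8/37 + 4/37 + 1/37 + 0 = 13/37
H(X|Y) = Σ_y P(y)·H(X|Y=y):
  Y=0: P(Y=0) = 24/37, P(X|Y=0) = (1/6, 1/6, 1/3, 1/3) → H(X|Y=0) = 1.9183
  Y=1: P(Y=1) = 13/37, P(X|Y=1) = (8/13, 4/13, 1/13, 0) → H(X|Y=1) = 1.2389
H(X|Y) = (24/37)·1.9183 + (13/37)·1.2389 = 1.6796 bits

I(X;Y) = H(X) - H(X|Y) = 1.9784 - 1.6796 = 0.2988 bits

Cross-check via I(X;Y) = H(X) + H(Y) - H(X,Y): computing H(Y) from the column sums and H(X,Y) from the 8 cells in the same way gives H(Y) = 0.9353 bits and H(X,Y) = 2.6149 bits, so
I(X;Y) = 1.9784 + 0.9353 - 2.6149 = 0.2988 bits ✓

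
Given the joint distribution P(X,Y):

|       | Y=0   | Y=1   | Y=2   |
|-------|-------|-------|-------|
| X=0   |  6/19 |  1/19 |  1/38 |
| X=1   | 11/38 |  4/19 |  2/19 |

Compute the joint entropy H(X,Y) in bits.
2.2197 bits

H(X,Y) = -Σ_{x,y} P(x,y) log₂ P(x,y). Per-cell terms -P(x,y)·log₂P(x,y):
  X=0: 0.52515, 0.22358, 0.13810
  X=1: 0.51772, 0.47325, 0.34189
Sum of the 6 terms: H(X,Y) = 2.2197 bits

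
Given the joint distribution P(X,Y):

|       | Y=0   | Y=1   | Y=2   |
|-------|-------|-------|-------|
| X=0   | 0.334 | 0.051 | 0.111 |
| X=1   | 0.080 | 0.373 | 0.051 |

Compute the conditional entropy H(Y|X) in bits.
1.1406 bits

H(Y|X) = H(X,Y) - H(X)

H(X,Y) = -Σ_{x,y} P(x,y) log₂ P(x,y). Per-cell terms -P(x,y)·log₂P(x,y):
  X=0: 0.528415, 0.218961, 0.352022
  X=1: 0.291508, 0.530687, 0.218961
Sum of the 6 terms: H(X,Y) = 2.14055 bits

Marginal of X (row sums):
  P(X=0) = 0.334 + 0.051 + 0.111 = 0.496
  P(X=1) = 0.080 + 0.373 + 0.051 = 0.504
H(X) = -[0.496·log₂(0.496) + 0.504·log₂(0.504)]
  = 0.501748 + 0.498206 = 0.99995 bits

H(Y|X) = H(X,Y) - H(X) = 2.14055 - 0.99995 = 1.1406 bits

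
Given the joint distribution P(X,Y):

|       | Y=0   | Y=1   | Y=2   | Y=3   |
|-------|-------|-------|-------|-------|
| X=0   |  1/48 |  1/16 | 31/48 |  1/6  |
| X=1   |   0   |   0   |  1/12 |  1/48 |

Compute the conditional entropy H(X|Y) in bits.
0.4682 bits

H(X|Y) = H(X,Y) - H(Y)

H(X,Y) = -Σ_{x,y} P(x,y) log₂ P(x,y). Per-cell terms -P(x,y)·log₂P(x,y):
  X=0: 0.11635, 0.25000, 0.40737, 0.43083
  X=1: 0.00000, 0.00000, 0.29875, 0.11635
  (cells with P = 0 contribute 0)
Sum of the 8 terms: H(X,Y) = 1.61965 bits

Marginal of Y (column sums):
  P(Y=0) = 1/48 + 0 = 1/48
  P(Y=1) = 1/16 + 0 = 1/16
  P(Y=2) = 31/48 + 1/12 = 35/48
  P(Y=3) = 1/6 + 1/48 = 3/16
H(Y) = -[(1/48)·log₂(1/48) + (1/16)·log₂(1/16) + (35/48)·log₂(35/48) + (3/16)·log₂(3/16)]
  = 0.11635 + 0.25000 + 0.33227 + 0.45282 = 1.15144 bits

H(X|Y) = H(X,Y) - H(Y) = 1.61965 - 1.15144 = 0.4682 bits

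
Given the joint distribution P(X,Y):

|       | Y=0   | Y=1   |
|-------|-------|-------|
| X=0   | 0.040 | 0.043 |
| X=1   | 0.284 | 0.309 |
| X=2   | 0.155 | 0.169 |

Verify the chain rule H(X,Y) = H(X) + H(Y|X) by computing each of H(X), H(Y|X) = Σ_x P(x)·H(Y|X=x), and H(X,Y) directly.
H(X) = 1.2719 bits, H(Y|X) = 0.9987 bits, H(X,Y) = 2.2706 bits

Marginal of X (row sums):
  P(X=0) = 0.040 + 0.043 = 0.083
  P(X=1) = 0.284 + 0.309 = 0.593
  P(X=2) = 0.155 + 0.169 = 0.324
H(X) = -[0.083·log₂(0.083) + 0.593·log₂(0.593) + 0.324·log₂(0.324)]
  = 0.29803 + 0.44706 + 0.52680 = 1.2719 bits

H(Y|X) = Σ_x P(x)·H(Y|X=x):
  X=0: P(X=0) = 0.083, P(Y|X=0) = (40/83, 43/83) → H(Y|X=0) = 0.99906
  X=1: P(X=1) = 0.593, P(Y|X=1) = (284/593, 309/593) → H(Y|X=1) = 0.99872
  X=2: P(X=2) = 0.324, P(Y|X=2) = (155/324, 169/324) → H(Y|X=2) = 0.99865
H(Y|X) = 0.083·0.99906 + 0.593·0.99872 + 0.324·0.99865 = 0.9987 bits

H(X,Y) = -Σ_{x,y} P(x,y) log₂ P(x,y). Per-cell terms -P(x,y)·log₂P(x,y):
  X=0: 0.18575, 0.19520
  X=1: 0.51575, 0.52355
  X=2: 0.41690, 0.43347
Sum of the 6 terms: H(X,Y) = 2.2706 bits

Chain rule check:
  H(X) + H(Y|X) = 1.2719 + 0.9987 = 2.2706 bits
  H(X,Y) = 2.2706 bits
✓ Chain rule verified.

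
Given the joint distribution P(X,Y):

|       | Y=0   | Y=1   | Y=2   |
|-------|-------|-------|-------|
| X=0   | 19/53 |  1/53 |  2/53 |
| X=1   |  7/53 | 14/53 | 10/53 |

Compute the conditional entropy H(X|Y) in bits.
0.6594 bits

H(X|Y) = H(X,Y) - H(Y)

H(X,Y) = -Σ_{x,y} P(x,y) log₂ P(x,y). Per-cell terms -P(x,y)·log₂P(x,y):
  X=0: 0.530564, 0.108074, 0.178412
  X=1: 0.385735, 0.507319, 0.453961
Sum of the 6 terms: H(X,Y) = 2.164065 bits

Marginal of Y (column sums):
  P(Y=0) = 19/53 + 7/53 = 26/53
  P(Y=1) = 1/53 + 14/53 = 15/53
  P(Y=2) = 2/53 + 10/53 = 12/53
H(Y) = -[(26/53)·log₂(26/53) + (15/53)·log₂(15/53) + (12/53)·log₂(12/53)]
  = 0.504047 + 0.515386 + 0.485198 = 1.504631 bits

H(X|Y) = H(X,Y) - H(Y) = 2.164065 - 1.504631 = 0.6594 bits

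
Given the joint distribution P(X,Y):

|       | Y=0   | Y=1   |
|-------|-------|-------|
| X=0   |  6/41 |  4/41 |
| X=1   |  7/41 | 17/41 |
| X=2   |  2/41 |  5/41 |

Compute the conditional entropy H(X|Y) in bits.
1.3307 bits

H(X|Y) = H(X,Y) - H(Y)

H(X,Y) = -Σ_{x,y} P(x,y) log₂ P(x,y). Per-cell terms -P(x,y)·log₂P(x,y):
  X=0: 0.4057, 0.3276
  X=1: 0.4354, 0.5266
  X=2: 0.2126, 0.3702
Sum of the 6 terms: H(X,Y) = 2.2781 bits

Marginal of Y (column sums):
  P(Y=0) = 6/41 + 7/41 + 2/41 = 15/41
  P(Y=1) = 4/41 + 17/41 + 5/41 = 26/41
H(Y) = -[(15/41)·log₂(15/41) + (26/41)·log₂(26/41)]
  = 0.5307 + 0.4167 = 0.9474 bits

H(X|Y) = H(X,Y) - H(Y) = 2.2781 - 0.9474 = 1.3307 bits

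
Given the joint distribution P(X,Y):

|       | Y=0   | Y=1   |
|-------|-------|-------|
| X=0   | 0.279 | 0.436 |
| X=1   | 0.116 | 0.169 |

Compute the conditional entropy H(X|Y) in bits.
0.8620 bits

H(X|Y) = H(X,Y) - H(Y)

H(X,Y) = -Σ_{x,y} P(x,y) log₂ P(x,y). Per-cell terms -P(x,y)·log₂P(x,y):
  X=0: 0.51382, 0.52215
  X=1: 0.36051, 0.43347
Sum of the 4 terms: H(X,Y) = 1.82995 bits

Marginal of Y (column sums):
  P(Y=0) = 0.279 + 0.116 = 0.395
  P(Y=1) = 0.436 + 0.169 = 0.605
H(Y) = -[0.395·log₂(0.395) + 0.605·log₂(0.605)]
  = 0.52933 + 0.43862 = 0.96795 bits

H(X|Y) = H(X,Y) - H(Y) = 1.82995 - 0.96795 = 0.8620 bits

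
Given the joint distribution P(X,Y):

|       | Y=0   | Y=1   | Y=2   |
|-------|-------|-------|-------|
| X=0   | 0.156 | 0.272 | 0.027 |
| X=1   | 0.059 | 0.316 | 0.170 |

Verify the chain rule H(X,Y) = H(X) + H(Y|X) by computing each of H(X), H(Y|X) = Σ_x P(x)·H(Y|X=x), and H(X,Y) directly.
H(X) = 0.9941 bits, H(Y|X) = 1.2763 bits, H(X,Y) = 2.2704 bits

Marginal of X (row sums):
  P(X=0) = 0.156 + 0.272 + 0.027 = 0.455
  P(X=1) = 0.059 + 0.316 + 0.170 = 0.545
H(X) = -[0.455·log₂(0.455) + 0.545·log₂(0.545)]
  = 0.5169 + 0.4772 = 0.9941 bits

H(Y|X) = Σ_x P(x)·H(Y|X=x):
  X=0: P(X=0) = 0.455, P(Y|X=0) = (12/35, 272/455, 27/455) → H(Y|X=0) = 1.2150
  X=1: P(X=1) = 0.545, P(Y|X=1) = (59/545, 316/545, 34/109) → H(Y|X=1) = 1.3274
H(Y|X) = 0.455·1.2150 + 0.545·1.3274 = 1.2763 bits

H(X,Y) = -Σ_{x,y} P(x,y) log₂ P(x,y). Per-cell terms -P(x,y)·log₂P(x,y):
  X=0: 0.4181, 0.5109, 0.1407
  X=1: 0.2409, 0.5252, 0.4346
Sum of the 6 terms: H(X,Y) = 2.2704 bits

Chain rule check:
  H(X) + H(Y|X) = 0.9941 + 1.2763 = 2.2704 bits
  H(X,Y) = 2.2704 bits
✓ Chain rule verified.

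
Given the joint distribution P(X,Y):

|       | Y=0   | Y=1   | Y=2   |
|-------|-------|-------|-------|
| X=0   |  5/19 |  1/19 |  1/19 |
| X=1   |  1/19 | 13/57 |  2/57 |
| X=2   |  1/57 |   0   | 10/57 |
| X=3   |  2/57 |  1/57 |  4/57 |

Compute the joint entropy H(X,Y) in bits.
2.9172 bits

H(X,Y) = -Σ_{x,y} P(x,y) log₂ P(x,y). Per-cell terms -P(x,y)·log₂P(x,y):
  X=0: 0.5068, 0.2236, 0.2236
  X=1: 0.2236, 0.4863, 0.1696
  X=2: 0.1023, 0.0000, 0.4405
  X=3: 0.1696, 0.1023, 0.2690
  (cells with P = 0 contribute 0)
Sum of the 12 terms: H(X,Y) = 2.9172 bits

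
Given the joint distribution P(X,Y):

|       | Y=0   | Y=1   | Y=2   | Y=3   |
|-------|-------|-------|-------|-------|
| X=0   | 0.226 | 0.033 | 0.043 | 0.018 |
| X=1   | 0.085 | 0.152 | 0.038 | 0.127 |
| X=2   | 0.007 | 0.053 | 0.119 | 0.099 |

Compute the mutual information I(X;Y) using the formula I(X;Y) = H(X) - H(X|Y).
0.3573 bits

I(X;Y) = H(X) - H(X|Y)

Marginal of X (row sums):
  P(X=0) = 0.226 + 0.033 + 0.043 + 0.018 = 0.320
  P(X=1) = 0.085 + 0.152 + 0.038 + 0.127 = 0.402
  P(X=2) = 0.007 + 0.053 + 0.119 + 0.099 = 0.278
H(X) = -[0.320·log₂(0.320) + 0.402·log₂(0.402) + 0.278·log₂(0.278)]
  = 0.526034 + 0.528523 + 0.513422 = 1.567979 bits

Marginal of Y (column sums):
  P(Y=0) = 0.226 + 0.085 + 0.007 = 0.318
  P(Y=1) = 0.033 + 0.152 + 0.053 = 0.238
  P(Y=2) = 0.043 + 0.038 + 0.119 = 0.200
  P(Y=3) = 0.018 + 0.127 + 0.099 = 0.244
H(X|Y) = Σ_y P(y)·H(X|Y=y):
  Y=0: P(Y=0) = 0.318, P(X|Y=0) = (113/159, 85/318, 7/318) → H(X|Y=0) = 0.980147
  Y=1: P(Y=1) = 0.238, P(X|Y=1) = (33/238, 76/119, 53/238) → H(X|Y=1) = 1.290911
  Y=2: P(Y=2) = 0.200, P(X|Y=2) = (43/200, 19/100, 119/200) → H(X|Y=2) = 1.377686
  Y=3: P(Y=3) = 0.244, P(X|Y=3) = (9/122, 127/244, 99/244) → H(X|Y=3) = 1.295787
H(X|Y) = 0.318·0.980147 + 0.238·1.290911 + 0.200·1.377686 + 0.244·1.295787 = 1.210633 bits

I(X;Y) = H(X) - H(X|Y) = 1.567979 - 1.210633 = 0.3573 bits

Cross-check via I(X;Y) = H(X) + H(Y) - H(X,Y): computing H(Y) from the column sums and H(X,Y) from the 12 cells in the same way gives H(Y) = 1.979450 bits and H(X,Y) = 3.190082 bits, so
I(X;Y) = 1.567979 + 1.979450 - 3.190082 = 0.3573 bits ✓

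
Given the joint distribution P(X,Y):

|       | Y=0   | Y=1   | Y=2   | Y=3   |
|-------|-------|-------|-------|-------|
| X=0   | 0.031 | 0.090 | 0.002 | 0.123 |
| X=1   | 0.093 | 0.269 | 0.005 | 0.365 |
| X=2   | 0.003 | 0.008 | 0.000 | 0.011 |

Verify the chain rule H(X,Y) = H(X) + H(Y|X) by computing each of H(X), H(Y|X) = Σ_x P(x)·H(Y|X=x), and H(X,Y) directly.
H(X) = 0.9483 bits, H(Y|X) = 1.4591 bits, H(X,Y) = 2.4074 bits

Marginal of X (row sums):
  P(X=0) = 0.031 + 0.090 + 0.002 + 0.123 = 0.246
  P(X=1) = 0.093 + 0.269 + 0.005 + 0.365 = 0.732
  P(X=2) = 0.003 + 0.008 + 0.000 + 0.011 = 0.022
H(X) = -[0.246·log₂(0.246) + 0.732·log₂(0.732) + 0.022·log₂(0.022)]
  = 0.49772 + 0.32946 + 0.12114 = 0.9483 bits

H(Y|X) = Σ_x P(x)·H(Y|X=x):
  X=0: P(X=0) = 0.246, P(Y|X=0) = (31/246, 15/41, 1/123, 1/2) → H(Y|X=0) = 1.46375
  X=1: P(X=1) = 0.732, P(Y|X=1) = (31/244, 269/732, 5/732, 365/732) → H(Y|X=1) = 1.45864
  X=2: P(X=2) = 0.022, P(Y|X=2) = (3/22, 4/11, 0, 1/2) → H(Y|X=2) = 1.42268
H(Y|X) = 0.246·1.46375 + 0.732·1.45864 + 0.022·1.42268 = 1.4591 bits

H(X,Y) = -Σ_{x,y} P(x,y) log₂ P(x,y). Per-cell terms -P(x,y)·log₂P(x,y):
  X=0: 0.15536, 0.31265, 0.01793, 0.37186
  X=1: 0.31868, 0.50957, 0.03822, 0.53072
  X=2: 0.02514, 0.05573, 0.00000, 0.07157
  (cells with P = 0 contribute 0)
Sum of the 12 terms: H(X,Y) = 2.4074 bits

Chain rule check:
  H(X) + H(Y|X) = 0.9483 + 1.4591 = 2.4074 bits
  H(X,Y) = 2.4074 bits
✓ Chain rule verified.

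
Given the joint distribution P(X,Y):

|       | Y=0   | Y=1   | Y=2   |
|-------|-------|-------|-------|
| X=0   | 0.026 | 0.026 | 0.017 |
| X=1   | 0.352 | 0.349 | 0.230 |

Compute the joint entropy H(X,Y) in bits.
1.9217 bits

H(X,Y) = -Σ_{x,y} P(x,y) log₂ P(x,y). Per-cell terms -P(x,y)·log₂P(x,y):
  X=0: 0.13690, 0.13690, 0.09993
  X=1: 0.53024, 0.53003, 0.48767
Sum of the 6 terms: H(X,Y) = 1.9217 bits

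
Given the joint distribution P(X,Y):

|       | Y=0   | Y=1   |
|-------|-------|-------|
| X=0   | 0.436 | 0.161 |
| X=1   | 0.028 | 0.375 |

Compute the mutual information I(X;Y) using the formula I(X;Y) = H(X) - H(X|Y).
0.3475 bits

I(X;Y) = H(X) - H(X|Y)

Marginal of X (row sums):
  P(X=0) = 0.436 + 0.161 = 0.597
  P(X=1) = 0.028 + 0.375 = 0.403
H(X) = -[0.597·log₂(0.597) + 0.403·log₂(0.403)]
  = 0.44429 + 0.52839 = 0.97268 bits

Marginal of Y (column sums):
  P(Y=0) = 0.436 + 0.028 = 0.464
  P(Y=1) = 0.161 + 0.375 = 0.536
H(X|Y) = Σ_y P(y)·H(X|Y=y):
  Y=0: P(Y=0) = 0.464, P(X|Y=0) = (109/116, 7/116) → H(X|Y=0) = 0.32881
  Y=1: P(Y=1) = 0.536, P(X|Y=1) = (161/536, 375/536) → H(X|Y=1) = 0.88175
H(X|Y) = 0.464·0.32881 + 0.536·0.88175 = 0.62519 bits

I(X;Y) = H(X) - H(X|Y) = 0.97268 - 0.62519 = 0.3475 bits

Cross-check via I(X;Y) = H(X) + H(Y) - H(X,Y): computing H(Y) from the column sums and H(X,Y) from the 4 cells in the same way gives H(Y) = 0.99626 bits and H(X,Y) = 1.62144 bits, so
I(X;Y) = 0.97268 + 0.99626 - 1.62144 = 0.3475 bits ✓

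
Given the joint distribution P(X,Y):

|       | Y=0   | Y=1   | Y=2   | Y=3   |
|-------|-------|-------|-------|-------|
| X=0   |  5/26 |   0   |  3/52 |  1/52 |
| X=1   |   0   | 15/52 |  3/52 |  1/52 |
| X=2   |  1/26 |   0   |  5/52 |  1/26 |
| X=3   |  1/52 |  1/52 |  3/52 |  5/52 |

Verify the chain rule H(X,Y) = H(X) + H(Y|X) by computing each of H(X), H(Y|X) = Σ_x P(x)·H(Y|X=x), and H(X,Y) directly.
H(X) = 1.9358 bits, H(Y|X) = 1.2011 bits, H(X,Y) = 3.1369 bits

Marginal of X (row sums):
  P(X=0) = 5/26 + 0 + 3/52 + 1/52 = 7/26
  P(X=1) = 0 + 15/52 + 3/52 + 1/52 = 19/52
  P(X=2) = 1/26 + 0 + 5/52 + 1/26 = 9/52
  P(X=3) = 1/52 + 1/52 + 3/52 + 5/52 = 5/26
H(X) = -[(7/26)·log₂(7/26) + (19/52)·log₂(19/52) + (9/52)·log₂(9/52) + (5/26)·log₂(5/26)]
  = 0.509677 + 0.530726 + 0.437974 + 0.457406 = 1.9358 bits

H(Y|X) = Σ_x P(x)·H(Y|X=x):
  X=0: P(X=0) = 7/26, P(Y|X=0) = (5/7, 0, 3/14, 1/14) → H(Y|X=0) = 1.094914
  X=1: P(X=1) = 19/52, P(Y|X=1) = (0, 15/19, 3/19, 1/19) → H(Y|X=1) = 0.913283
  X=2: P(X=2) = 9/52, P(Y|X=2) = (2/9, 0, 5/9, 2/9) → H(Y|X=2) = 1.435521
  X=3: P(X=3) = 5/26, P(Y|X=3) = (1/10, 1/10, 3/10, 1/2) → H(Y|X=3) = 1.685475
H(Y|X) = (7/26)·1.094914 + (19/52)·0.913283 + (9/52)·1.435521 + (5/26)·1.685475 = 1.2011 bits

H(X,Y) = -Σ_{x,y} P(x,y) log₂ P(x,y). Per-cell terms -P(x,y)·log₂P(x,y):
  X=0: 0.457406, 0.000000, 0.237431, 0.109624
  X=1: 0.000000, 0.517370, 0.237431, 0.109624
  X=2: 0.180786, 0.000000, 0.324857, 0.180786
  X=3: 0.109624, 0.109624, 0.237431, 0.324857
  (cells with P = 0 contribute 0)
Sum of the 16 terms: H(X,Y) = 3.1369 bits

Chain rule check:
  H(X) + H(Y|X) = 1.9358 + 1.2011 = 3.1369 bits
  H(X,Y) = 3.1369 bits
✓ Chain rule verified.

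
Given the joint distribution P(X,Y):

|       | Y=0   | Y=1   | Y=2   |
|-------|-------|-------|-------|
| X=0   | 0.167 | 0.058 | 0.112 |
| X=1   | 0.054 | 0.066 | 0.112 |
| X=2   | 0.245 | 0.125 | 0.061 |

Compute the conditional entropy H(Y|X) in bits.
1.4403 bits

H(Y|X) = H(X,Y) - H(X)

H(X,Y) = -Σ_{x,y} P(x,y) log₂ P(x,y). Per-cell terms -P(x,y)·log₂P(x,y):
  X=0: 0.431207, 0.238253, 0.353744
  X=1: 0.227388, 0.258812, 0.353744
  X=2: 0.497141, 0.375000, 0.246138
Sum of the 9 terms: H(X,Y) = 2.98143 bits

Marginal of X (row sums):
  P(X=0) = 0.167 + 0.058 + 0.112 = 0.337
  P(X=1) = 0.054 + 0.066 + 0.112 = 0.232
  P(X=2) = 0.245 + 0.125 + 0.061 = 0.431
H(X) = -[0.337·log₂(0.337) + 0.232·log₂(0.232) + 0.431·log₂(0.431)]
  = 0.528813 + 0.489010 + 0.523338 = 1.54116 bits

H(Y|X) = H(X,Y) - H(X) = 2.98143 - 1.54116 = 1.4403 bits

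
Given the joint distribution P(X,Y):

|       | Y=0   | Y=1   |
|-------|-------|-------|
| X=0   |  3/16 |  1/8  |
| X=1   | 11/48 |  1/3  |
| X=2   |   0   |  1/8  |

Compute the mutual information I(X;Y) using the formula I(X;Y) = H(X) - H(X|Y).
0.1279 bits

I(X;Y) = H(X) - H(X|Y)

Marginal of X (row sums):
  P(X=0) = 3/16 + 1/8 = 5/16
  P(X=1) = 11/48 + 1/3 = 9/16
  P(X=2) = 0 + 1/8 = 1/8
H(X) = -[(5/16)·log₂(5/16) + (9/16)·log₂(9/16) + (1/8)·log₂(1/8)]
  = 0.524397 + 0.466917 + 0.375000 = 1.36631 bits

Marginal of Y (column sums):
  P(Y=0) = 3/16 + 11/48 + 0 = 5/12
  P(Y=1) = 1/8 + 1/3 + 1/8 = 7/12
H(X|Y) = Σ_y P(y)·H(X|Y=y):
  Y=0: P(Y=0) = 5/12, P(X|Y=0) = (9/20, 11/20, 0) → H(X|Y=0) = 0.992774
  Y=1: P(Y=1) = 7/12, P(X|Y=1) = (3/14, 4/7, 3/14) → H(X|Y=1) = 1.413800
H(X|Y) = (5/12)·0.992774 + (7/12)·1.413800 = 1.23837 bits

I(X;Y) = H(X) - H(X|Y) = 1.36631 - 1.23837 = 0.1279 bits

Cross-check via I(X;Y) = H(X) + H(Y) - H(X,Y): computing H(Y) from the column sums and H(X,Y) from the 6 cells in the same way gives H(Y) = 0.97987 bits and H(X,Y) = 2.21824 bits, so
I(X;Y) = 1.36631 + 0.97987 - 2.21824 = 0.1279 bits ✓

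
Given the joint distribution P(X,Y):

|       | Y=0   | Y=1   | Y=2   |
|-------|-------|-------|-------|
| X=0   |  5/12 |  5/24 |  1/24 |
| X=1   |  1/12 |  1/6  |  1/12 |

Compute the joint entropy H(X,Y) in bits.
2.2171 bits

H(X,Y) = -Σ_{x,y} P(x,y) log₂ P(x,y). Per-cell terms -P(x,y)·log₂P(x,y):
  X=0: 0.52626, 0.47147, 0.19104
  X=1: 0.29875, 0.43083, 0.29875
Sum of the 6 terms: H(X,Y) = 2.2171 bits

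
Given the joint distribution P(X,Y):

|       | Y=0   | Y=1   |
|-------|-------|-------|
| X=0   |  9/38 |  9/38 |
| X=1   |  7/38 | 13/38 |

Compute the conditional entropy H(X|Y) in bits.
0.9814 bits

H(X|Y) = H(X,Y) - H(Y)

H(X,Y) = -Σ_{x,y} P(x,y) log₂ P(x,y). Per-cell terms -P(x,y)·log₂P(x,y):
  X=0: 0.49216, 0.49216
  X=1: 0.44958, 0.52940
Sum of the 4 terms: H(X,Y) = 1.9633 bits

Marginal of Y (column sums):
  P(Y=0) = 9/38 + 7/38 = 8/19
  P(Y=1) = 9/38 + 13/38 = 11/19
H(Y) = -[(8/19)·log₂(8/19) + (11/19)·log₂(11/19)]
  = 0.52544 + 0.45650 = 0.9819 bits

H(X|Y) = H(X,Y) - H(Y) = 1.9633 - 0.9819 = 0.9814 bits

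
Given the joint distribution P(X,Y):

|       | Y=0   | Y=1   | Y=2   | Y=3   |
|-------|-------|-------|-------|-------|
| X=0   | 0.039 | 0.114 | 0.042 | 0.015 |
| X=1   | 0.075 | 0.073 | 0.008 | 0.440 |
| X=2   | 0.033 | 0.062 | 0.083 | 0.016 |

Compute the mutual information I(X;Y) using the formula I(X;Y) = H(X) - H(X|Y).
0.4215 bits

I(X;Y) = H(X) - H(X|Y)

Marginal of X (row sums):
  P(X=0) = 0.039 + 0.114 + 0.042 + 0.015 = 0.210
  P(X=1) = 0.075 + 0.073 + 0.008 + 0.440 = 0.596
  P(X=2) = 0.033 + 0.062 + 0.083 + 0.016 = 0.194
H(X) = -[0.210·log₂(0.210) + 0.596·log₂(0.596) + 0.194·log₂(0.194)]
  = 0.4728 + 0.4450 + 0.4590 = 1.3768 bits

Marginal of Y (column sums):
  P(Y=0) = 0.039 + 0.075 + 0.033 = 0.147
  P(Y=1) = 0.114 + 0.073 + 0.062 = 0.249
  P(Y=2) = 0.042 + 0.008 + 0.083 = 0.133
  P(Y=3) = 0.015 + 0.440 + 0.016 = 0.471
H(X|Y) = Σ_y P(y)·H(X|Y=y):
  Y=0: P(Y=0) = 0.147, P(X|Y=0) = (13/49, 25/49, 11/49) → H(X|Y=0) = 1.4870
  Y=1: P(Y=1) = 0.249, P(X|Y=1) = (38/83, 73/249, 62/249) → H(X|Y=1) = 1.5344
  Y=2: P(Y=2) = 0.133, P(X|Y=2) = (6/19, 8/133, 83/133) → H(X|Y=2) = 1.1936
  Y=3: P(Y=3) = 0.471, P(X|Y=3) = (5/157, 440/471, 16/471) → H(X|Y=3) = 0.4159
H(X|Y) = 0.147·1.4870 + 0.249·1.5344 + 0.133·1.1936 + 0.471·0.4159 = 0.9553 bits

I(X;Y) = H(X) - H(X|Y) = 1.3768 - 0.9553 = 0.4215 bits

Cross-check via I(X;Y) = H(X) + H(Y) - H(X,Y): computing H(Y) from the column sums and H(X,Y) from the 12 cells in the same way gives H(Y) = 1.8048 bits and H(X,Y) = 2.7601 bits, so
I(X;Y) = 1.3768 + 1.8048 - 2.7601 = 0.4215 bits ✓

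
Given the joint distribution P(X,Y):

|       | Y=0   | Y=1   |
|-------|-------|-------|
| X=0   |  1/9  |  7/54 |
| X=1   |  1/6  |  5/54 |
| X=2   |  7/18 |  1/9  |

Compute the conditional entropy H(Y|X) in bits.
0.8656 bits

H(Y|X) = H(X,Y) - H(X)

H(X,Y) = -Σ_{x,y} P(x,y) log₂ P(x,y). Per-cell terms -P(x,y)·log₂P(x,y):
  X=0: 0.3522, 0.3821
  X=1: 0.4308, 0.3179
  X=2: 0.5299, 0.3522
Sum of the 6 terms: H(X,Y) = 2.3651 bits

Marginal of X (row sums):
  P(X=0) = 1/9 + 7/54 = 13/54
  P(X=1) = 1/6 + 5/54 = 7/27
  P(X=2) = 7/18 + 1/9 = 1/2
H(X) = -[(13/54)·log₂(13/54) + (7/27)·log₂(7/27) + (1/2)·log₂(1/2)]
  = 0.4946 + 0.5049 + 0.5000 = 1.4995 bits

H(Y|X) = H(X,Y) - H(X) = 2.3651 - 1.4995 = 0.8656 bits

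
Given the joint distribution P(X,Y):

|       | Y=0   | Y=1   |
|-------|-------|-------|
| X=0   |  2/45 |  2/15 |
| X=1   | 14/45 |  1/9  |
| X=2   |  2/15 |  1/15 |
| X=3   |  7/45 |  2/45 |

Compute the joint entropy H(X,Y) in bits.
2.7288 bits

H(X,Y) = -Σ_{x,y} P(x,y) log₂ P(x,y). Per-cell terms -P(x,y)·log₂P(x,y):
  X=0: 0.1996, 0.3876
  X=1: 0.5241, 0.3522
  X=2: 0.3876, 0.2605
  X=3: 0.4176, 0.1996
Sum of the 8 terms: H(X,Y) = 2.7288 bits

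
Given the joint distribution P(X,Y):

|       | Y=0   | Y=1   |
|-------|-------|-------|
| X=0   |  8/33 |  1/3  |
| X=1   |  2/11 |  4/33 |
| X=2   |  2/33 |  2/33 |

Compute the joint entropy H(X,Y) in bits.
2.3303 bits

H(X,Y) = -Σ_{x,y} P(x,y) log₂ P(x,y). Per-cell terms -P(x,y)·log₂P(x,y):
  X=0: 0.4956, 0.5283
  X=1: 0.4472, 0.3690
  X=2: 0.2451, 0.2451
Sum of the 6 terms: H(X,Y) = 2.3303 bits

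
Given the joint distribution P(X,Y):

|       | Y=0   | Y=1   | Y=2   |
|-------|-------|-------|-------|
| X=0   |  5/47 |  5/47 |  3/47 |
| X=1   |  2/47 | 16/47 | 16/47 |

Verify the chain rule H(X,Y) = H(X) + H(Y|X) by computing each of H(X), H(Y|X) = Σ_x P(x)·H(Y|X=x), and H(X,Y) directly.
H(X) = 0.8508 bits, H(Y|X) = 1.3427 bits, H(X,Y) = 2.1934 bits

Marginal of X (row sums):
  P(X=0) = 5/47 + 5/47 + 3/47 = 13/47
  P(X=1) = 2/47 + 16/47 + 16/47 = 34/47
H(X) = -[(13/47)·log₂(13/47) + (34/47)·log₂(34/47)]
  = 0.51285 + 0.33792 = 0.8508 bits

H(Y|X) = Σ_x P(x)·H(Y|X=x):
  X=0: P(X=0) = 13/47, P(Y|X=0) = (5/13, 5/13, 3/13) → H(Y|X=0) = 1.54858
  X=1: P(X=1) = 34/47, P(Y|X=1) = (1/17, 8/17, 8/17) → H(Y|X=1) = 1.26393
H(Y|X) = (13/47)·1.54858 + (34/47)·1.26393 = 1.3427 bits

H(X,Y) = -Σ_{x,y} P(x,y) log₂ P(x,y). Per-cell terms -P(x,y)·log₂P(x,y):
  X=0: 0.34390, 0.34390, 0.25338
  X=1: 0.19381, 0.52922, 0.52922
Sum of the 6 terms: H(X,Y) = 2.1934 bits

Chain rule check:
  H(X) + H(Y|X) = 0.8508 + 1.3427 = 2.1935 bits
  H(X,Y) = 2.1934 bits
✓ Chain rule verified (Δ = 0.0001 is 4-dp rounding noise: each of the three values was rounded independently).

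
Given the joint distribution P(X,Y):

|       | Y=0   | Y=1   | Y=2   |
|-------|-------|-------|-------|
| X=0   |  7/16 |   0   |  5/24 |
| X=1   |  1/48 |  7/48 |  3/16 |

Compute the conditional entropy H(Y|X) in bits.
1.0298 bits

H(Y|X) = H(X,Y) - H(X)

H(X,Y) = -Σ_{x,y} P(x,y) log₂ P(x,y). Per-cell terms -P(x,y)·log₂P(x,y):
  X=0: 0.52178, 0.00000, 0.47147
  X=1: 0.11635, 0.40507, 0.45282
  (cells with P = 0 contribute 0)
Sum of the 6 terms: H(X,Y) = 1.9675 bits

Marginal of X (row sums):
  P(X=0) = 7/16 + 0 + 5/24 = 31/48
  P(X=1) = 1/48 + 7/48 + 3/16 = 17/48
H(X) = -[(31/48)·log₂(31/48) + (17/48)·log₂(17/48)]
  = 0.40737 + 0.53036 = 0.9377 bits

H(Y|X) = H(X,Y) - H(X) = 1.9675 - 0.9377 = 1.0298 bits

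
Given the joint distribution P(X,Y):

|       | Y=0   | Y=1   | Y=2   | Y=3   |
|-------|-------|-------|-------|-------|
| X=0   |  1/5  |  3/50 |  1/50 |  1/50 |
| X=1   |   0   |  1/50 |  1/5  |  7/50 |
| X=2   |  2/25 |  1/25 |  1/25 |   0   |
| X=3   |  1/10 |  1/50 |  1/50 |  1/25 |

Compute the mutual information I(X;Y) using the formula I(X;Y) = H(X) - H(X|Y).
0.5114 bits

I(X;Y) = H(X) - H(X|Y)

Marginal of X (row sums):
  P(X=0) = 1/5 + 3/50 + 1/50 + 1/50 = 3/10
  P(X=1) = 0 + 1/50 + 1/5 + 7/50 = 9/25
  P(X=2) = 2/25 + 1/25 + 1/25 + 0 = 4/25
  P(X=3) = 1/10 + 1/50 + 1/50 + 1/25 = 9/50
H(X) = -[(3/10)·log₂(3/10) + (9/25)·log₂(9/25) + (4/25)·log₂(4/25) + (9/50)·log₂(9/50)]
  = 0.5211 + 0.5306 + 0.4230 + 0.4453 = 1.9200 bits

Marginal of Y (column sums):
  P(Y=0) = 1/5 + 0 + 2/25 + 1/10 = 19/50
  P(Y=1) = 3/50 + 1/50 + 1/25 + 1/50 = 7/50
  P(Y=2) = 1/50 + 1/5 + 1/25 + 1/50 = 7/25
  P(Y=3) = 1/50 + 7/50 + 0 + 1/25 = 1/5
H(X|Y) = Σ_y P(y)·H(X|Y=y):
  Y=0: P(Y=0) = 19/50, P(X|Y=0) = (10/19, 0, 4/19, 5/19) → H(X|Y=0) = 1.4675
  Y=1: P(Y=1) = 7/50, P(X|Y=1) = (3/7, 1/7, 2/7, 1/7) → H(X|Y=1) = 1.8424
  Y=2: P(Y=2) = 7/25, P(X|Y=2) = (1/14, 5/7, 1/7, 1/14) → H(X|Y=2) = 1.2917
  Y=3: P(Y=3) = 1/5, P(X|Y=3) = (1/10, 7/10, 0, 1/5) → H(X|Y=3) = 1.1568
H(X|Y) = (19/50)·1.4675 + (7/50)·1.8424 + (7/25)·1.2917 + (1/5)·1.1568 = 1.4086 bits

I(X;Y) = H(X) - H(X|Y) = 1.9200 - 1.4086 = 0.5114 bits

Cross-check via I(X;Y) = H(X) + H(Y) - H(X,Y): computing H(Y) from the column sums and H(X,Y) from the 16 cells in the same way gives H(Y) = 1.9062 bits and H(X,Y) = 3.3148 bits, so
I(X;Y) = 1.9200 + 1.9062 - 3.3148 = 0.5114 bits ✓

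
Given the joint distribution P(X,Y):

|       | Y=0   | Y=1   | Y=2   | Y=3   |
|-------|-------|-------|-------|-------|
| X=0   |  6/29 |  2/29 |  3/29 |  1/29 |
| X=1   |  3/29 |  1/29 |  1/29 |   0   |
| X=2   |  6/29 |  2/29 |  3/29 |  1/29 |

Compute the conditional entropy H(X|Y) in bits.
1.4683 bits

H(X|Y) = H(X,Y) - H(Y)

H(X,Y) = -Σ_{x,y} P(x,y) log₂ P(x,y). Per-cell terms -P(x,y)·log₂P(x,y):
  X=0: 0.470280, 0.266068, 0.338588, 0.167517
  X=1: 0.338588, 0.167517, 0.167517, 0.000000
  X=2: 0.470280, 0.266068, 0.338588, 0.167517
  (cells with P = 0 contribute 0)
Sum of the 12 terms: H(X,Y) = 3.15853 bits

Marginal of Y (column sums):
  P(Y=0) = 6/29 + 3/29 + 6/29 = 15/29
  P(Y=1) = 2/29 + 1/29 + 2/29 = 5/29
  P(Y=2) = 3/29 + 1/29 + 3/29 = 7/29
  P(Y=3) = 1/29 + 0 + 1/29 = 2/29
H(Y) = -[(15/29)·log₂(15/29) + (5/29)·log₂(5/29) + (7/29)·log₂(7/29) + (2/29)·log₂(2/29)]
  = 0.491943 + 0.437251 + 0.494979 + 0.266068 = 1.69024 bits

H(X|Y) = H(X,Y) - H(Y) = 3.15853 - 1.69024 = 1.4683 bits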